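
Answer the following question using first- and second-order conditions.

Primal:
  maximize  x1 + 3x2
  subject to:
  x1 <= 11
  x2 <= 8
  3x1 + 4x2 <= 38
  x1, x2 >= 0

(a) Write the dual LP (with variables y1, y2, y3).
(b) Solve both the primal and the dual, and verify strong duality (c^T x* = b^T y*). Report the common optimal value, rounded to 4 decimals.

The standard primal-dual pair for 'max c^T x s.t. A x <= b, x >= 0' is:
  Dual:  min b^T y  s.t.  A^T y >= c,  y >= 0.

So the dual LP is:
  minimize  11y1 + 8y2 + 38y3
  subject to:
    y1 + 3y3 >= 1
    y2 + 4y3 >= 3
    y1, y2, y3 >= 0

Solving the primal: x* = (2, 8).
  primal value c^T x* = 26.
Solving the dual: y* = (0, 1.6667, 0.3333).
  dual value b^T y* = 26.
Strong duality: c^T x* = b^T y*. Confirmed.

26


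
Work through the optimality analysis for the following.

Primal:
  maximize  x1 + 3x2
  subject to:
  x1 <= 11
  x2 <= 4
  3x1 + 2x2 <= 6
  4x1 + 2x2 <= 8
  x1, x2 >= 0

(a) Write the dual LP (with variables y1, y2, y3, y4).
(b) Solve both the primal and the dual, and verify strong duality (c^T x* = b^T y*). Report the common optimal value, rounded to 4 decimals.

The standard primal-dual pair for 'max c^T x s.t. A x <= b, x >= 0' is:
  Dual:  min b^T y  s.t.  A^T y >= c,  y >= 0.

So the dual LP is:
  minimize  11y1 + 4y2 + 6y3 + 8y4
  subject to:
    y1 + 3y3 + 4y4 >= 1
    y2 + 2y3 + 2y4 >= 3
    y1, y2, y3, y4 >= 0

Solving the primal: x* = (0, 3).
  primal value c^T x* = 9.
Solving the dual: y* = (0, 0, 1.5, 0).
  dual value b^T y* = 9.
Strong duality: c^T x* = b^T y*. Confirmed.

9


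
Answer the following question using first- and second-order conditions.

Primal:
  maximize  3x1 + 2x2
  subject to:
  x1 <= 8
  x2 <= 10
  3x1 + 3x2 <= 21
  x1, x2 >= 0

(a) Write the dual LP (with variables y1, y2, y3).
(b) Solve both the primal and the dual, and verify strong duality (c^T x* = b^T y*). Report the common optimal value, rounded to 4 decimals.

The standard primal-dual pair for 'max c^T x s.t. A x <= b, x >= 0' is:
  Dual:  min b^T y  s.t.  A^T y >= c,  y >= 0.

So the dual LP is:
  minimize  8y1 + 10y2 + 21y3
  subject to:
    y1 + 3y3 >= 3
    y2 + 3y3 >= 2
    y1, y2, y3 >= 0

Solving the primal: x* = (7, 0).
  primal value c^T x* = 21.
Solving the dual: y* = (0, 0, 1).
  dual value b^T y* = 21.
Strong duality: c^T x* = b^T y*. Confirmed.

21


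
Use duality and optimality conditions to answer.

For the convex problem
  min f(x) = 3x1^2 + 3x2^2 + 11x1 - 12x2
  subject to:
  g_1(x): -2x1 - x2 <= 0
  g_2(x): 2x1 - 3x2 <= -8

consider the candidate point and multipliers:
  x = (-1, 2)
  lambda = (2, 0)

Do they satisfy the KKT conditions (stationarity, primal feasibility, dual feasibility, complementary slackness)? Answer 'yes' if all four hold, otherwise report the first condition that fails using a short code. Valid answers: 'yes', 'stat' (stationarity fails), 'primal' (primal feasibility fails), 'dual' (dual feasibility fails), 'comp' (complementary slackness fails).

Gradient of f: grad f(x) = Q x + c = (5, 0)
Constraint values g_i(x) = a_i^T x - b_i:
  g_1((-1, 2)) = 0
  g_2((-1, 2)) = 0
Stationarity residual: grad f(x) + sum_i lambda_i a_i = (1, -2)
  -> stationarity FAILS
Primal feasibility (all g_i <= 0): OK
Dual feasibility (all lambda_i >= 0): OK
Complementary slackness (lambda_i * g_i(x) = 0 for all i): OK

Verdict: the first failing condition is stationarity -> stat.

stat


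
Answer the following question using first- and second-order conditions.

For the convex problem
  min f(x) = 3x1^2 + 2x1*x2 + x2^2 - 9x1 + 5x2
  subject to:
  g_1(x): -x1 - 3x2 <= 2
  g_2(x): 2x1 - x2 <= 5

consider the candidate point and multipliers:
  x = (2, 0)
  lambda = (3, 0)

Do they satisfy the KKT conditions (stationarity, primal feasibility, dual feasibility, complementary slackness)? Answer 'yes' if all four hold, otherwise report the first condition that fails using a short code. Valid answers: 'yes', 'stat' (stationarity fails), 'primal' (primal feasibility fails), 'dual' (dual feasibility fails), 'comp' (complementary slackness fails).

Gradient of f: grad f(x) = Q x + c = (3, 9)
Constraint values g_i(x) = a_i^T x - b_i:
  g_1((2, 0)) = -4
  g_2((2, 0)) = -1
Stationarity residual: grad f(x) + sum_i lambda_i a_i = (0, 0)
  -> stationarity OK
Primal feasibility (all g_i <= 0): OK
Dual feasibility (all lambda_i >= 0): OK
Complementary slackness (lambda_i * g_i(x) = 0 for all i): FAILS

Verdict: the first failing condition is complementary_slackness -> comp.

comp


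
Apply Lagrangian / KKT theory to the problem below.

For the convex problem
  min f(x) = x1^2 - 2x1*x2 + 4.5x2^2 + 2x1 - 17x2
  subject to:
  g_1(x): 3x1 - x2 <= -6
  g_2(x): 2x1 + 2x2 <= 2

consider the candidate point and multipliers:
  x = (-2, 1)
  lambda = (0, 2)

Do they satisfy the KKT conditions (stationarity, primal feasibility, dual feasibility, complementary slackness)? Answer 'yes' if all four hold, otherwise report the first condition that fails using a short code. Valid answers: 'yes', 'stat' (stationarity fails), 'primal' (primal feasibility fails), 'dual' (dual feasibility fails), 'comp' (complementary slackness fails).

Gradient of f: grad f(x) = Q x + c = (-4, -4)
Constraint values g_i(x) = a_i^T x - b_i:
  g_1((-2, 1)) = -1
  g_2((-2, 1)) = -4
Stationarity residual: grad f(x) + sum_i lambda_i a_i = (0, 0)
  -> stationarity OK
Primal feasibility (all g_i <= 0): OK
Dual feasibility (all lambda_i >= 0): OK
Complementary slackness (lambda_i * g_i(x) = 0 for all i): FAILS

Verdict: the first failing condition is complementary_slackness -> comp.

comp


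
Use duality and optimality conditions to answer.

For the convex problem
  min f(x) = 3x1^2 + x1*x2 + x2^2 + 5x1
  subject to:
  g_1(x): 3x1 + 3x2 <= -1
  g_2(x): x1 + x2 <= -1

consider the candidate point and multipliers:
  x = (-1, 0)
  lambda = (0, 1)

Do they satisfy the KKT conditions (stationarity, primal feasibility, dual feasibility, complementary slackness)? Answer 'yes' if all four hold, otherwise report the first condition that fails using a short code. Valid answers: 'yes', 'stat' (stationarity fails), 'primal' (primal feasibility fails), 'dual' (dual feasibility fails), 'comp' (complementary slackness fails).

Gradient of f: grad f(x) = Q x + c = (-1, -1)
Constraint values g_i(x) = a_i^T x - b_i:
  g_1((-1, 0)) = -2
  g_2((-1, 0)) = 0
Stationarity residual: grad f(x) + sum_i lambda_i a_i = (0, 0)
  -> stationarity OK
Primal feasibility (all g_i <= 0): OK
Dual feasibility (all lambda_i >= 0): OK
Complementary slackness (lambda_i * g_i(x) = 0 for all i): OK

Verdict: yes, KKT holds.

yes


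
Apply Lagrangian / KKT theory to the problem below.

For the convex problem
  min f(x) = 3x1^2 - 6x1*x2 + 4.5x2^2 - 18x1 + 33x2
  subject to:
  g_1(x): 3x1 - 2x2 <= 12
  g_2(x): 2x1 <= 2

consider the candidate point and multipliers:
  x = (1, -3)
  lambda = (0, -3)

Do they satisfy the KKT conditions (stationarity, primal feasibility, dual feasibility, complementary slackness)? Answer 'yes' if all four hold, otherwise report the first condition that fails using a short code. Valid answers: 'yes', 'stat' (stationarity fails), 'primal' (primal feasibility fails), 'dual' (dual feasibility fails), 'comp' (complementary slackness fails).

Gradient of f: grad f(x) = Q x + c = (6, 0)
Constraint values g_i(x) = a_i^T x - b_i:
  g_1((1, -3)) = -3
  g_2((1, -3)) = 0
Stationarity residual: grad f(x) + sum_i lambda_i a_i = (0, 0)
  -> stationarity OK
Primal feasibility (all g_i <= 0): OK
Dual feasibility (all lambda_i >= 0): FAILS
Complementary slackness (lambda_i * g_i(x) = 0 for all i): OK

Verdict: the first failing condition is dual_feasibility -> dual.

dual


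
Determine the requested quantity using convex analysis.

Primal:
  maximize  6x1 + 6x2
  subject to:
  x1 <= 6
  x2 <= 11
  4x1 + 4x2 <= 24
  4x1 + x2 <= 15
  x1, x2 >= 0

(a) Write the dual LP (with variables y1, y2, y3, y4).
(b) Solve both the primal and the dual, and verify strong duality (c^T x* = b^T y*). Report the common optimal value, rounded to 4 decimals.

The standard primal-dual pair for 'max c^T x s.t. A x <= b, x >= 0' is:
  Dual:  min b^T y  s.t.  A^T y >= c,  y >= 0.

So the dual LP is:
  minimize  6y1 + 11y2 + 24y3 + 15y4
  subject to:
    y1 + 4y3 + 4y4 >= 6
    y2 + 4y3 + y4 >= 6
    y1, y2, y3, y4 >= 0

Solving the primal: x* = (3, 3).
  primal value c^T x* = 36.
Solving the dual: y* = (0, 0, 1.5, 0).
  dual value b^T y* = 36.
Strong duality: c^T x* = b^T y*. Confirmed.

36


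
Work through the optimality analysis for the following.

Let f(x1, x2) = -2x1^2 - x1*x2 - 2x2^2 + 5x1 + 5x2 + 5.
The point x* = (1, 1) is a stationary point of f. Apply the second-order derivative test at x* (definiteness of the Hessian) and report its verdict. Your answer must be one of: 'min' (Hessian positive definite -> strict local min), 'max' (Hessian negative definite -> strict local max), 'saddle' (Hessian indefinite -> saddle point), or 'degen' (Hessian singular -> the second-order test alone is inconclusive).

Compute the Hessian H = grad^2 f:
  H = [[-4, -1], [-1, -4]]
Verify stationarity: grad f(x*) = H x* + g = (0, 0).
Eigenvalues of H: -5, -3.
Both eigenvalues < 0, so H is negative definite -> x* is a strict local max.

max


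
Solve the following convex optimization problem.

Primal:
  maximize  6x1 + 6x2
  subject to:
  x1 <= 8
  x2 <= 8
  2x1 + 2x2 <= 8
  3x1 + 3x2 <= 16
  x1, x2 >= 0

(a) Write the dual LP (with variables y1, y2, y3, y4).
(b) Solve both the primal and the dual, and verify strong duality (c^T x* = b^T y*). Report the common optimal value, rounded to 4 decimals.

The standard primal-dual pair for 'max c^T x s.t. A x <= b, x >= 0' is:
  Dual:  min b^T y  s.t.  A^T y >= c,  y >= 0.

So the dual LP is:
  minimize  8y1 + 8y2 + 8y3 + 16y4
  subject to:
    y1 + 2y3 + 3y4 >= 6
    y2 + 2y3 + 3y4 >= 6
    y1, y2, y3, y4 >= 0

Solving the primal: x* = (4, 0).
  primal value c^T x* = 24.
Solving the dual: y* = (0, 0, 3, 0).
  dual value b^T y* = 24.
Strong duality: c^T x* = b^T y*. Confirmed.

24


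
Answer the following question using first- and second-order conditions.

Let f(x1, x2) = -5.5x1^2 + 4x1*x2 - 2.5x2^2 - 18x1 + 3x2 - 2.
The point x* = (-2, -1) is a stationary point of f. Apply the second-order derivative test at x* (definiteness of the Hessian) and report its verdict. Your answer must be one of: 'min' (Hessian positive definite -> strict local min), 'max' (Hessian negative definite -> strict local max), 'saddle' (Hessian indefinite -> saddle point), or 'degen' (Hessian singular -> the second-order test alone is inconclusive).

Compute the Hessian H = grad^2 f:
  H = [[-11, 4], [4, -5]]
Verify stationarity: grad f(x*) = H x* + g = (0, 0).
Eigenvalues of H: -13, -3.
Both eigenvalues < 0, so H is negative definite -> x* is a strict local max.

max


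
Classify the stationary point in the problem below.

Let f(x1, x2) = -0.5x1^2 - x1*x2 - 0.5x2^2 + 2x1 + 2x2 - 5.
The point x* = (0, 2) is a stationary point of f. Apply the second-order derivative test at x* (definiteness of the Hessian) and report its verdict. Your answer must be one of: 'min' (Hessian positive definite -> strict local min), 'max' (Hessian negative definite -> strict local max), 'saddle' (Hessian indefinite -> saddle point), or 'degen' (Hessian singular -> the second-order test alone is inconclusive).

Compute the Hessian H = grad^2 f:
  H = [[-1, -1], [-1, -1]]
Verify stationarity: grad f(x*) = H x* + g = (0, 0).
Eigenvalues of H: -2, 0.
H has a zero eigenvalue (singular; negative semidefinite but not definite), so H is neither positive definite, negative definite, nor indefinite. The second-order test alone is inconclusive -> degen.
(Indeed, f is constant along the null direction of H through x*, so x* is not a strict local extremum.)

degen


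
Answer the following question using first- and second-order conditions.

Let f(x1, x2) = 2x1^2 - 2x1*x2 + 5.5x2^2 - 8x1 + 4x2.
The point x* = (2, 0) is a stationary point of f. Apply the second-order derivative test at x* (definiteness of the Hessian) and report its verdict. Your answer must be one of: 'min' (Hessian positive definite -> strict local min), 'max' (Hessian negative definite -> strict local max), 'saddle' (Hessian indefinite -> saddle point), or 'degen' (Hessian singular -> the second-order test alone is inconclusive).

Compute the Hessian H = grad^2 f:
  H = [[4, -2], [-2, 11]]
Verify stationarity: grad f(x*) = H x* + g = (0, 0).
Eigenvalues of H: 3.4689, 11.5311.
Both eigenvalues > 0, so H is positive definite -> x* is a strict local min.

min


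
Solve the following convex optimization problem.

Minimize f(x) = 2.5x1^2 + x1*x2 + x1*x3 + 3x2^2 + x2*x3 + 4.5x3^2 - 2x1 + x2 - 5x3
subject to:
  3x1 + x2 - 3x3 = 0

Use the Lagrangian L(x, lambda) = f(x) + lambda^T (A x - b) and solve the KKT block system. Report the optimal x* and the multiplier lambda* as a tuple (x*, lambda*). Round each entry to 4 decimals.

Form the Lagrangian:
  L(x, lambda) = (1/2) x^T Q x + c^T x + lambda^T (A x - b)
Stationarity (grad_x L = 0): Q x + c + A^T lambda = 0.
Primal feasibility: A x = b.

This gives the KKT block system:
  [ Q   A^T ] [ x     ]   [-c ]
  [ A    0  ] [ lambda ] = [ b ]

Solving the linear system:
  x*      = (0.5318, -0.283, 0.4375)
  lambda* = (-0.2712)
  f(x*)   = -1.7671

x* = (0.5318, -0.283, 0.4375), lambda* = (-0.2712)


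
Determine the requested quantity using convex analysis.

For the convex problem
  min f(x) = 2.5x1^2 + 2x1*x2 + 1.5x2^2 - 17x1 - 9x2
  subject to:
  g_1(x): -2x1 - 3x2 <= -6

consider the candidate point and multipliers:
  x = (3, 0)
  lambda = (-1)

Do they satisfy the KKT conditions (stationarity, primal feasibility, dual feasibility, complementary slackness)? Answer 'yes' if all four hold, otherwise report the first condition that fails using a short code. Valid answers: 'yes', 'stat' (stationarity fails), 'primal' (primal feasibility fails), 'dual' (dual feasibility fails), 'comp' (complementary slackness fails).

Gradient of f: grad f(x) = Q x + c = (-2, -3)
Constraint values g_i(x) = a_i^T x - b_i:
  g_1((3, 0)) = 0
Stationarity residual: grad f(x) + sum_i lambda_i a_i = (0, 0)
  -> stationarity OK
Primal feasibility (all g_i <= 0): OK
Dual feasibility (all lambda_i >= 0): FAILS
Complementary slackness (lambda_i * g_i(x) = 0 for all i): OK

Verdict: the first failing condition is dual_feasibility -> dual.

dual


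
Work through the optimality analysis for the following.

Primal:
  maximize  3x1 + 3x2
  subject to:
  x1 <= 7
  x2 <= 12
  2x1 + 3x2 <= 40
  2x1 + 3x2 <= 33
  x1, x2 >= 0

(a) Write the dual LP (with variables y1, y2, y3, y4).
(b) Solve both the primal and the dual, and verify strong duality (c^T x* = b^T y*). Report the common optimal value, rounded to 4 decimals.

The standard primal-dual pair for 'max c^T x s.t. A x <= b, x >= 0' is:
  Dual:  min b^T y  s.t.  A^T y >= c,  y >= 0.

So the dual LP is:
  minimize  7y1 + 12y2 + 40y3 + 33y4
  subject to:
    y1 + 2y3 + 2y4 >= 3
    y2 + 3y3 + 3y4 >= 3
    y1, y2, y3, y4 >= 0

Solving the primal: x* = (7, 6.3333).
  primal value c^T x* = 40.
Solving the dual: y* = (1, 0, 0, 1).
  dual value b^T y* = 40.
Strong duality: c^T x* = b^T y*. Confirmed.

40


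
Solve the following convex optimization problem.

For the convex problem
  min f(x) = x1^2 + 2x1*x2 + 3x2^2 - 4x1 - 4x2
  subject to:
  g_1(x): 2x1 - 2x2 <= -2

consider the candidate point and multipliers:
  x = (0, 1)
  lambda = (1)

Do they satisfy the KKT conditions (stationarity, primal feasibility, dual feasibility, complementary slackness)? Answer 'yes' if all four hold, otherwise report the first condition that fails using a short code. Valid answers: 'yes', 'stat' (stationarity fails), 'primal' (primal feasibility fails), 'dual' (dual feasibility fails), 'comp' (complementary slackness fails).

Gradient of f: grad f(x) = Q x + c = (-2, 2)
Constraint values g_i(x) = a_i^T x - b_i:
  g_1((0, 1)) = 0
Stationarity residual: grad f(x) + sum_i lambda_i a_i = (0, 0)
  -> stationarity OK
Primal feasibility (all g_i <= 0): OK
Dual feasibility (all lambda_i >= 0): OK
Complementary slackness (lambda_i * g_i(x) = 0 for all i): OK

Verdict: yes, KKT holds.

yes


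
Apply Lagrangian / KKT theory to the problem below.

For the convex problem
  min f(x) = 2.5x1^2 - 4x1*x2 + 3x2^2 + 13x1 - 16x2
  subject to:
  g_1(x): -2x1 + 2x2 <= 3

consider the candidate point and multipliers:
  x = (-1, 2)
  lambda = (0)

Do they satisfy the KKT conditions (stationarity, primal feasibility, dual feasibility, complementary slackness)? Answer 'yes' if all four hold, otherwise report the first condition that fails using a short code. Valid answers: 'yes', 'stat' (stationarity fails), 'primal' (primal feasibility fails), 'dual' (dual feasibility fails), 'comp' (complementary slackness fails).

Gradient of f: grad f(x) = Q x + c = (0, 0)
Constraint values g_i(x) = a_i^T x - b_i:
  g_1((-1, 2)) = 3
Stationarity residual: grad f(x) + sum_i lambda_i a_i = (0, 0)
  -> stationarity OK
Primal feasibility (all g_i <= 0): FAILS
Dual feasibility (all lambda_i >= 0): OK
Complementary slackness (lambda_i * g_i(x) = 0 for all i): OK

Verdict: the first failing condition is primal_feasibility -> primal.

primal


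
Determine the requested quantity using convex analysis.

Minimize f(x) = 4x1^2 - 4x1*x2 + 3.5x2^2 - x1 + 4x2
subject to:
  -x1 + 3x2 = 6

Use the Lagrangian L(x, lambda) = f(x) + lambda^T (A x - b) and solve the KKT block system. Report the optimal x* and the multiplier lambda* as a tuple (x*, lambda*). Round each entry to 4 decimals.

Form the Lagrangian:
  L(x, lambda) = (1/2) x^T Q x + c^T x + lambda^T (A x - b)
Stationarity (grad_x L = 0): Q x + c + A^T lambda = 0.
Primal feasibility: A x = b.

This gives the KKT block system:
  [ Q   A^T ] [ x     ]   [-c ]
  [ A    0  ] [ lambda ] = [ b ]

Solving the linear system:
  x*      = (0.4909, 2.1636)
  lambda* = (-5.7273)
  f(x*)   = 21.2636

x* = (0.4909, 2.1636), lambda* = (-5.7273)


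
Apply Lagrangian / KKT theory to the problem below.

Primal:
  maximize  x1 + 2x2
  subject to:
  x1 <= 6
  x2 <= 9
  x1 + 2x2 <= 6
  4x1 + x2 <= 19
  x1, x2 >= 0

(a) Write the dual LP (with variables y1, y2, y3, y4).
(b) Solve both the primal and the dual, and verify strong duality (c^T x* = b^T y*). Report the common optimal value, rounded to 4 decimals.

The standard primal-dual pair for 'max c^T x s.t. A x <= b, x >= 0' is:
  Dual:  min b^T y  s.t.  A^T y >= c,  y >= 0.

So the dual LP is:
  minimize  6y1 + 9y2 + 6y3 + 19y4
  subject to:
    y1 + y3 + 4y4 >= 1
    y2 + 2y3 + y4 >= 2
    y1, y2, y3, y4 >= 0

Solving the primal: x* = (4.5714, 0.7143).
  primal value c^T x* = 6.
Solving the dual: y* = (0, 0, 1, 0).
  dual value b^T y* = 6.
Strong duality: c^T x* = b^T y*. Confirmed.

6


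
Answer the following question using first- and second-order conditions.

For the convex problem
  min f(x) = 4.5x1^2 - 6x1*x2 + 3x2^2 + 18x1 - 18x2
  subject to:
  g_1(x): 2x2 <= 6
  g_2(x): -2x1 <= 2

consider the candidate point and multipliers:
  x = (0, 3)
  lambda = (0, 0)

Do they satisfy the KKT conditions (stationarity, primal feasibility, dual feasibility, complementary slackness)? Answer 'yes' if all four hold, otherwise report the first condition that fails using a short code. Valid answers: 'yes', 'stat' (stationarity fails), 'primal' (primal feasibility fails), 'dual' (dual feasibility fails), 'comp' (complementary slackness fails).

Gradient of f: grad f(x) = Q x + c = (0, 0)
Constraint values g_i(x) = a_i^T x - b_i:
  g_1((0, 3)) = 0
  g_2((0, 3)) = -2
Stationarity residual: grad f(x) + sum_i lambda_i a_i = (0, 0)
  -> stationarity OK
Primal feasibility (all g_i <= 0): OK
Dual feasibility (all lambda_i >= 0): OK
Complementary slackness (lambda_i * g_i(x) = 0 for all i): OK

Verdict: yes, KKT holds.

yes


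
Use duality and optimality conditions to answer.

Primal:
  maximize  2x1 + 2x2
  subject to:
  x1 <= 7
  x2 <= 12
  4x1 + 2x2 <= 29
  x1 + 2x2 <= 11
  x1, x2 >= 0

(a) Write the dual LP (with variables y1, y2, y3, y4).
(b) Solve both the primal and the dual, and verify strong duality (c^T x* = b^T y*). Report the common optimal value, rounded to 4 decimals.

The standard primal-dual pair for 'max c^T x s.t. A x <= b, x >= 0' is:
  Dual:  min b^T y  s.t.  A^T y >= c,  y >= 0.

So the dual LP is:
  minimize  7y1 + 12y2 + 29y3 + 11y4
  subject to:
    y1 + 4y3 + y4 >= 2
    y2 + 2y3 + 2y4 >= 2
    y1, y2, y3, y4 >= 0

Solving the primal: x* = (6, 2.5).
  primal value c^T x* = 17.
Solving the dual: y* = (0, 0, 0.3333, 0.6667).
  dual value b^T y* = 17.
Strong duality: c^T x* = b^T y*. Confirmed.

17


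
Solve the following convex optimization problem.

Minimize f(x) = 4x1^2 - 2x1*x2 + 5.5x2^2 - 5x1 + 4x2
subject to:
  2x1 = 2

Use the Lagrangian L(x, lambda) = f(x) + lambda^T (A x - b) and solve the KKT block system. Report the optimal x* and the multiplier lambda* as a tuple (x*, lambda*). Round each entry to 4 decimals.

Form the Lagrangian:
  L(x, lambda) = (1/2) x^T Q x + c^T x + lambda^T (A x - b)
Stationarity (grad_x L = 0): Q x + c + A^T lambda = 0.
Primal feasibility: A x = b.

This gives the KKT block system:
  [ Q   A^T ] [ x     ]   [-c ]
  [ A    0  ] [ lambda ] = [ b ]

Solving the linear system:
  x*      = (1, -0.1818)
  lambda* = (-1.6818)
  f(x*)   = -1.1818

x* = (1, -0.1818), lambda* = (-1.6818)


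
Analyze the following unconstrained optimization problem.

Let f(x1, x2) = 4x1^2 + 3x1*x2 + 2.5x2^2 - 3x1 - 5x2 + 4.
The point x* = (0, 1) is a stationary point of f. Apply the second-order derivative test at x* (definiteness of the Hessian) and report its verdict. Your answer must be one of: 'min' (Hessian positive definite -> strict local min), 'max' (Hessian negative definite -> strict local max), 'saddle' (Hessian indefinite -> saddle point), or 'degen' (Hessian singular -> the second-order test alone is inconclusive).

Compute the Hessian H = grad^2 f:
  H = [[8, 3], [3, 5]]
Verify stationarity: grad f(x*) = H x* + g = (0, 0).
Eigenvalues of H: 3.1459, 9.8541.
Both eigenvalues > 0, so H is positive definite -> x* is a strict local min.

min


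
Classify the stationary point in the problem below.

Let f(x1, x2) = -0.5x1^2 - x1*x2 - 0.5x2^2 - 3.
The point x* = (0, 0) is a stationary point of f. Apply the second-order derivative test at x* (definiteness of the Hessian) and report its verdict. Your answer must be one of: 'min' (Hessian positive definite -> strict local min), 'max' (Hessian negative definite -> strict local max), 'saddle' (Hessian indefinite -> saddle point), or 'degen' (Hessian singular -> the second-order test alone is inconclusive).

Compute the Hessian H = grad^2 f:
  H = [[-1, -1], [-1, -1]]
Verify stationarity: grad f(x*) = H x* + g = (0, 0).
Eigenvalues of H: -2, 0.
H has a zero eigenvalue (singular; negative semidefinite but not definite), so H is neither positive definite, negative definite, nor indefinite. The second-order test alone is inconclusive -> degen.
(Indeed, f is constant along the null direction of H through x*, so x* is not a strict local extremum.)

degen


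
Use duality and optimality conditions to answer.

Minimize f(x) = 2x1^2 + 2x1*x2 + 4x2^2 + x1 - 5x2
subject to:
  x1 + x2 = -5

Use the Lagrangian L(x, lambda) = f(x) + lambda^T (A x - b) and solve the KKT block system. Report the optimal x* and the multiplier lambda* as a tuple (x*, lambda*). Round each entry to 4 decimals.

Form the Lagrangian:
  L(x, lambda) = (1/2) x^T Q x + c^T x + lambda^T (A x - b)
Stationarity (grad_x L = 0): Q x + c + A^T lambda = 0.
Primal feasibility: A x = b.

This gives the KKT block system:
  [ Q   A^T ] [ x     ]   [-c ]
  [ A    0  ] [ lambda ] = [ b ]

Solving the linear system:
  x*      = (-4.5, -0.5)
  lambda* = (18)
  f(x*)   = 44

x* = (-4.5, -0.5), lambda* = (18)


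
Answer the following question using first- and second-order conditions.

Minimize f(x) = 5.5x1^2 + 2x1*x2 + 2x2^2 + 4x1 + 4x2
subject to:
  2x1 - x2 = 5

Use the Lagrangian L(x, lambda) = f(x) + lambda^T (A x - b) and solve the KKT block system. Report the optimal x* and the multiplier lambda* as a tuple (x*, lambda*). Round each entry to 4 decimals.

Form the Lagrangian:
  L(x, lambda) = (1/2) x^T Q x + c^T x + lambda^T (A x - b)
Stationarity (grad_x L = 0): Q x + c + A^T lambda = 0.
Primal feasibility: A x = b.

This gives the KKT block system:
  [ Q   A^T ] [ x     ]   [-c ]
  [ A    0  ] [ lambda ] = [ b ]

Solving the linear system:
  x*      = (1.0857, -2.8286)
  lambda* = (-5.1429)
  f(x*)   = 9.3714

x* = (1.0857, -2.8286), lambda* = (-5.1429)


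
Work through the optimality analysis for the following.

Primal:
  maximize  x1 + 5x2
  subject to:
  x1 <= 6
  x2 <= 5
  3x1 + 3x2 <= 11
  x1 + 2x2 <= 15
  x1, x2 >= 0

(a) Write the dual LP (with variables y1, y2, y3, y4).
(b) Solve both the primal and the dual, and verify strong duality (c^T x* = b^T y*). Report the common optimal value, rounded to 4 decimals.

The standard primal-dual pair for 'max c^T x s.t. A x <= b, x >= 0' is:
  Dual:  min b^T y  s.t.  A^T y >= c,  y >= 0.

So the dual LP is:
  minimize  6y1 + 5y2 + 11y3 + 15y4
  subject to:
    y1 + 3y3 + y4 >= 1
    y2 + 3y3 + 2y4 >= 5
    y1, y2, y3, y4 >= 0

Solving the primal: x* = (0, 3.6667).
  primal value c^T x* = 18.3333.
Solving the dual: y* = (0, 0, 1.6667, 0).
  dual value b^T y* = 18.3333.
Strong duality: c^T x* = b^T y*. Confirmed.

18.3333


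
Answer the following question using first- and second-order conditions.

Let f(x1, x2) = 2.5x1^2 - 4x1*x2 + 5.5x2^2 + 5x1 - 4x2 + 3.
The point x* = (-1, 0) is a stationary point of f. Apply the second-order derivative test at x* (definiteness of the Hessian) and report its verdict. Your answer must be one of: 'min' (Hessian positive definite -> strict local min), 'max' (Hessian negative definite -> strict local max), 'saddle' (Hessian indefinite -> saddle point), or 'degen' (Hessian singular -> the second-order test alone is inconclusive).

Compute the Hessian H = grad^2 f:
  H = [[5, -4], [-4, 11]]
Verify stationarity: grad f(x*) = H x* + g = (0, 0).
Eigenvalues of H: 3, 13.
Both eigenvalues > 0, so H is positive definite -> x* is a strict local min.

min


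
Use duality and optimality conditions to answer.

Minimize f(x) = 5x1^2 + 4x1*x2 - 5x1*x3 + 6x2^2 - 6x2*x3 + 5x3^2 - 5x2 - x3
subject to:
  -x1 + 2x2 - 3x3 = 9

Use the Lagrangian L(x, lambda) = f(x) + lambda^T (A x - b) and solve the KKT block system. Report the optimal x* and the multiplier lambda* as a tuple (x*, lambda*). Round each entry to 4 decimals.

Form the Lagrangian:
  L(x, lambda) = (1/2) x^T Q x + c^T x + lambda^T (A x - b)
Stationarity (grad_x L = 0): Q x + c + A^T lambda = 0.
Primal feasibility: A x = b.

This gives the KKT block system:
  [ Q   A^T ] [ x     ]   [-c ]
  [ A    0  ] [ lambda ] = [ b ]

Solving the linear system:
  x*      = (-1.7847, 1.0018, -1.7372)
  lambda* = (-5.1533)
  f(x*)   = 21.5538

x* = (-1.7847, 1.0018, -1.7372), lambda* = (-5.1533)


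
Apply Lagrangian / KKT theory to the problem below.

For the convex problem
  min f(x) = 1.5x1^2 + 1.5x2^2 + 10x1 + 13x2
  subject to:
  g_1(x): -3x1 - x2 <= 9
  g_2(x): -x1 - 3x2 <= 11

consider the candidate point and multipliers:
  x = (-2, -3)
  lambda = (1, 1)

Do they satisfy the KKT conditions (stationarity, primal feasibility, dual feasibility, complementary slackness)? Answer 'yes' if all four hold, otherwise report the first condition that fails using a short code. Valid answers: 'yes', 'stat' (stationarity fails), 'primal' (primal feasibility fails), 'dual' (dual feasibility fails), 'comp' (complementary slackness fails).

Gradient of f: grad f(x) = Q x + c = (4, 4)
Constraint values g_i(x) = a_i^T x - b_i:
  g_1((-2, -3)) = 0
  g_2((-2, -3)) = 0
Stationarity residual: grad f(x) + sum_i lambda_i a_i = (0, 0)
  -> stationarity OK
Primal feasibility (all g_i <= 0): OK
Dual feasibility (all lambda_i >= 0): OK
Complementary slackness (lambda_i * g_i(x) = 0 for all i): OK

Verdict: yes, KKT holds.

yes


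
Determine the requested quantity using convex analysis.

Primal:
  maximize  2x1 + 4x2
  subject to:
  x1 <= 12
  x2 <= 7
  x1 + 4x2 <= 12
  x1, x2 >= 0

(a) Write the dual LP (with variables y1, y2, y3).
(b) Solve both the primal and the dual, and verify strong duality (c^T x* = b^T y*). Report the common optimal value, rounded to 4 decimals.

The standard primal-dual pair for 'max c^T x s.t. A x <= b, x >= 0' is:
  Dual:  min b^T y  s.t.  A^T y >= c,  y >= 0.

So the dual LP is:
  minimize  12y1 + 7y2 + 12y3
  subject to:
    y1 + y3 >= 2
    y2 + 4y3 >= 4
    y1, y2, y3 >= 0

Solving the primal: x* = (12, 0).
  primal value c^T x* = 24.
Solving the dual: y* = (1, 0, 1).
  dual value b^T y* = 24.
Strong duality: c^T x* = b^T y*. Confirmed.

24


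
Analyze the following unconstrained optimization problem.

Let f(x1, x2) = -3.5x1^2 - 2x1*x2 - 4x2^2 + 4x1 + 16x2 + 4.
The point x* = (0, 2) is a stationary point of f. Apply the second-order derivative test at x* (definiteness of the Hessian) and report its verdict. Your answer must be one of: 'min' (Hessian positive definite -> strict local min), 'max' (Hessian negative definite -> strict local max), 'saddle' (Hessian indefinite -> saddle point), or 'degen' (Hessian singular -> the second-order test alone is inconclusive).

Compute the Hessian H = grad^2 f:
  H = [[-7, -2], [-2, -8]]
Verify stationarity: grad f(x*) = H x* + g = (0, 0).
Eigenvalues of H: -9.5616, -5.4384.
Both eigenvalues < 0, so H is negative definite -> x* is a strict local max.

max


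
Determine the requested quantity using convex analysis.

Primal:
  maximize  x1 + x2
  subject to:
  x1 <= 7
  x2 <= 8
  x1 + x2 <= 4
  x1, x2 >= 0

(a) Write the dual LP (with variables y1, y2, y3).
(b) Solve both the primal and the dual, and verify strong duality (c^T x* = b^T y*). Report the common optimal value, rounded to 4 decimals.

The standard primal-dual pair for 'max c^T x s.t. A x <= b, x >= 0' is:
  Dual:  min b^T y  s.t.  A^T y >= c,  y >= 0.

So the dual LP is:
  minimize  7y1 + 8y2 + 4y3
  subject to:
    y1 + y3 >= 1
    y2 + y3 >= 1
    y1, y2, y3 >= 0

Solving the primal: x* = (4, 0).
  primal value c^T x* = 4.
Solving the dual: y* = (0, 0, 1).
  dual value b^T y* = 4.
Strong duality: c^T x* = b^T y*. Confirmed.

4


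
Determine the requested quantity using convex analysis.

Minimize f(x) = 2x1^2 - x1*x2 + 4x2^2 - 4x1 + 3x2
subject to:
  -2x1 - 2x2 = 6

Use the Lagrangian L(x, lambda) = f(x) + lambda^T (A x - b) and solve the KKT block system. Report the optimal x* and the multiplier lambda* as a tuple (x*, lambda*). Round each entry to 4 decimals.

Form the Lagrangian:
  L(x, lambda) = (1/2) x^T Q x + c^T x + lambda^T (A x - b)
Stationarity (grad_x L = 0): Q x + c + A^T lambda = 0.
Primal feasibility: A x = b.

This gives the KKT block system:
  [ Q   A^T ] [ x     ]   [-c ]
  [ A    0  ] [ lambda ] = [ b ]

Solving the linear system:
  x*      = (-1.4286, -1.5714)
  lambda* = (-4.0714)
  f(x*)   = 12.7143

x* = (-1.4286, -1.5714), lambda* = (-4.0714)


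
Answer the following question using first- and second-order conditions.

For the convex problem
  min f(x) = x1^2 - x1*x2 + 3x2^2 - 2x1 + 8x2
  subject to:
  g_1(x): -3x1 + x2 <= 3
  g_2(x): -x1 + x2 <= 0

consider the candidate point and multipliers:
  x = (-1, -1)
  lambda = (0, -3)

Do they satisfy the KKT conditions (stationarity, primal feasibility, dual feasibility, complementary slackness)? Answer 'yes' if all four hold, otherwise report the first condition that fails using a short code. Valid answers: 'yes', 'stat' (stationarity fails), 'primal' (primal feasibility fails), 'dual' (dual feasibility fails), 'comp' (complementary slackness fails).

Gradient of f: grad f(x) = Q x + c = (-3, 3)
Constraint values g_i(x) = a_i^T x - b_i:
  g_1((-1, -1)) = -1
  g_2((-1, -1)) = 0
Stationarity residual: grad f(x) + sum_i lambda_i a_i = (0, 0)
  -> stationarity OK
Primal feasibility (all g_i <= 0): OK
Dual feasibility (all lambda_i >= 0): FAILS
Complementary slackness (lambda_i * g_i(x) = 0 for all i): OK

Verdict: the first failing condition is dual_feasibility -> dual.

dual


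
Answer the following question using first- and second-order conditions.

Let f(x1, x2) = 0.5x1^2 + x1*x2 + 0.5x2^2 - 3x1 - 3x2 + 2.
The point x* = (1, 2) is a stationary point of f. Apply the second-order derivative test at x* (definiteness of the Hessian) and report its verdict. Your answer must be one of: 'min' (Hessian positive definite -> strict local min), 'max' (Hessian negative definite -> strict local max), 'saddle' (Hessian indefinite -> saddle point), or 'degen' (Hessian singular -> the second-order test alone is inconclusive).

Compute the Hessian H = grad^2 f:
  H = [[1, 1], [1, 1]]
Verify stationarity: grad f(x*) = H x* + g = (0, 0).
Eigenvalues of H: 0, 2.
H has a zero eigenvalue (singular; positive semidefinite but not definite), so H is neither positive definite, negative definite, nor indefinite. The second-order test alone is inconclusive -> degen.
(Indeed, f is constant along the null direction of H through x*, so x* is not a strict local extremum.)

degen


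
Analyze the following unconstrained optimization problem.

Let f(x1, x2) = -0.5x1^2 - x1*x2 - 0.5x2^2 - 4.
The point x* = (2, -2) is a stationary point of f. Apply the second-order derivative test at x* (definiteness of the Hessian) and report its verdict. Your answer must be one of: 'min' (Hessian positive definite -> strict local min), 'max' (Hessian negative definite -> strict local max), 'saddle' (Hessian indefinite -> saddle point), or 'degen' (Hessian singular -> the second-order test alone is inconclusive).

Compute the Hessian H = grad^2 f:
  H = [[-1, -1], [-1, -1]]
Verify stationarity: grad f(x*) = H x* + g = (0, 0).
Eigenvalues of H: -2, 0.
H has a zero eigenvalue (singular; negative semidefinite but not definite), so H is neither positive definite, negative definite, nor indefinite. The second-order test alone is inconclusive -> degen.
(Indeed, f is constant along the null direction of H through x*, so x* is not a strict local extremum.)

degen


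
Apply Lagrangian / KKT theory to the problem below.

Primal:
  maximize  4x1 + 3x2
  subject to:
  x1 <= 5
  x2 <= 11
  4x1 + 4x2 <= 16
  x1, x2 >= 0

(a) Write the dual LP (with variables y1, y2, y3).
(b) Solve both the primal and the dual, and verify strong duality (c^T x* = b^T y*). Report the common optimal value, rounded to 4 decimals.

The standard primal-dual pair for 'max c^T x s.t. A x <= b, x >= 0' is:
  Dual:  min b^T y  s.t.  A^T y >= c,  y >= 0.

So the dual LP is:
  minimize  5y1 + 11y2 + 16y3
  subject to:
    y1 + 4y3 >= 4
    y2 + 4y3 >= 3
    y1, y2, y3 >= 0

Solving the primal: x* = (4, 0).
  primal value c^T x* = 16.
Solving the dual: y* = (0, 0, 1).
  dual value b^T y* = 16.
Strong duality: c^T x* = b^T y*. Confirmed.

16


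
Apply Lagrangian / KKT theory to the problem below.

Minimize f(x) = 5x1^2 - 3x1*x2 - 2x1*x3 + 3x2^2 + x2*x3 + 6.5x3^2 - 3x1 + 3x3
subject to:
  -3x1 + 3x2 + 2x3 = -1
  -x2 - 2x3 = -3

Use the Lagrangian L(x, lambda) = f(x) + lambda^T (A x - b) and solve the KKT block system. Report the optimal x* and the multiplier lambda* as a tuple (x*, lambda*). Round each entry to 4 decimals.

Form the Lagrangian:
  L(x, lambda) = (1/2) x^T Q x + c^T x + lambda^T (A x - b)
Stationarity (grad_x L = 0): Q x + c + A^T lambda = 0.
Primal feasibility: A x = b.

This gives the KKT block system:
  [ Q   A^T ] [ x     ]   [-c ]
  [ A    0  ] [ lambda ] = [ b ]

Solving the linear system:
  x*      = (1.8338, 0.7507, 1.1247)
  lambda* = (3.6122, 10.964)
  f(x*)   = 17.1884

x* = (1.8338, 0.7507, 1.1247), lambda* = (3.6122, 10.964)


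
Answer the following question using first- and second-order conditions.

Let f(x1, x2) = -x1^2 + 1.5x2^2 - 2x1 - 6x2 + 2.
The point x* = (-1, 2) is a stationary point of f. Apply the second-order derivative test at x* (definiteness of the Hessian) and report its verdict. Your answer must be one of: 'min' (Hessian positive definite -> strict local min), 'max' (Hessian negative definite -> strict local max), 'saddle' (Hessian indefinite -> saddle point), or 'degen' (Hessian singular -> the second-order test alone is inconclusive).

Compute the Hessian H = grad^2 f:
  H = [[-2, 0], [0, 3]]
Verify stationarity: grad f(x*) = H x* + g = (0, 0).
Eigenvalues of H: -2, 3.
Eigenvalues have mixed signs, so H is indefinite -> x* is a saddle point.

saddle


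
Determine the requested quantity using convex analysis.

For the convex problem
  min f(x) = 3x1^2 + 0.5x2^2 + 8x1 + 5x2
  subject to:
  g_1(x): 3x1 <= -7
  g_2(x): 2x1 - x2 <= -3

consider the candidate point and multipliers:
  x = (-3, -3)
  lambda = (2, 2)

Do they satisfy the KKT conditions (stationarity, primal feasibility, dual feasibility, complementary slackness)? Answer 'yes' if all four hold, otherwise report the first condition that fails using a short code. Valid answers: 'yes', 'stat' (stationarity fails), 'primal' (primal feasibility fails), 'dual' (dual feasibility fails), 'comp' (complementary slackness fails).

Gradient of f: grad f(x) = Q x + c = (-10, 2)
Constraint values g_i(x) = a_i^T x - b_i:
  g_1((-3, -3)) = -2
  g_2((-3, -3)) = 0
Stationarity residual: grad f(x) + sum_i lambda_i a_i = (0, 0)
  -> stationarity OK
Primal feasibility (all g_i <= 0): OK
Dual feasibility (all lambda_i >= 0): OK
Complementary slackness (lambda_i * g_i(x) = 0 for all i): FAILS

Verdict: the first failing condition is complementary_slackness -> comp.

comp


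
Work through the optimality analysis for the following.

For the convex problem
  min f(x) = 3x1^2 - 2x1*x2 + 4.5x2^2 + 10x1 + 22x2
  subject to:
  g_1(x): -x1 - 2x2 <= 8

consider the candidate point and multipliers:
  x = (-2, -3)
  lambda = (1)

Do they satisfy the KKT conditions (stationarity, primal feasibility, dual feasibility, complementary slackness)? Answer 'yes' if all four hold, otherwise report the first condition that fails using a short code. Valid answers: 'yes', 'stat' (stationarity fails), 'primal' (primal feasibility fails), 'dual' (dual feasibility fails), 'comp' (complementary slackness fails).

Gradient of f: grad f(x) = Q x + c = (4, -1)
Constraint values g_i(x) = a_i^T x - b_i:
  g_1((-2, -3)) = 0
Stationarity residual: grad f(x) + sum_i lambda_i a_i = (3, -3)
  -> stationarity FAILS
Primal feasibility (all g_i <= 0): OK
Dual feasibility (all lambda_i >= 0): OK
Complementary slackness (lambda_i * g_i(x) = 0 for all i): OK

Verdict: the first failing condition is stationarity -> stat.

stat


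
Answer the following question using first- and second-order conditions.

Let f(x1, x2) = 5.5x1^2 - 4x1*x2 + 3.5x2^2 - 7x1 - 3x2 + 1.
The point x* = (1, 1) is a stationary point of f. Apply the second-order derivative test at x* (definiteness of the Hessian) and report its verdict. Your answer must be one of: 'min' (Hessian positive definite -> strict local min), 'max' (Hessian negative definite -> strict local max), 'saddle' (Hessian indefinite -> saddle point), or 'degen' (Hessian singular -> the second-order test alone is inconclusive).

Compute the Hessian H = grad^2 f:
  H = [[11, -4], [-4, 7]]
Verify stationarity: grad f(x*) = H x* + g = (0, 0).
Eigenvalues of H: 4.5279, 13.4721.
Both eigenvalues > 0, so H is positive definite -> x* is a strict local min.

min


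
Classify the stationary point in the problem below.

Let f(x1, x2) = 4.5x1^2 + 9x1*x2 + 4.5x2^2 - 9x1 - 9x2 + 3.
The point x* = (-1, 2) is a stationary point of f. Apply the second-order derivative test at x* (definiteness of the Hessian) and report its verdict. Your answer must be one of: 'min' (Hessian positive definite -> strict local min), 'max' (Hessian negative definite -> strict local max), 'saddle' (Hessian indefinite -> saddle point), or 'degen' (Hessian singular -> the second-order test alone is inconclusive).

Compute the Hessian H = grad^2 f:
  H = [[9, 9], [9, 9]]
Verify stationarity: grad f(x*) = H x* + g = (0, 0).
Eigenvalues of H: 0, 18.
H has a zero eigenvalue (singular; positive semidefinite but not definite), so H is neither positive definite, negative definite, nor indefinite. The second-order test alone is inconclusive -> degen.
(Indeed, f is constant along the null direction of H through x*, so x* is not a strict local extremum.)

degen


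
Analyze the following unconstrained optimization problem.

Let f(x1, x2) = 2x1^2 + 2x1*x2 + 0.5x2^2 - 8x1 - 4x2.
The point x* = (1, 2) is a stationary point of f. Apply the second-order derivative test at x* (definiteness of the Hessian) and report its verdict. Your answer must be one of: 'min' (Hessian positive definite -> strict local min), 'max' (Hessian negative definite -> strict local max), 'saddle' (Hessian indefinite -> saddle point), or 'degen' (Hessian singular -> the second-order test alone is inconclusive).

Compute the Hessian H = grad^2 f:
  H = [[4, 2], [2, 1]]
Verify stationarity: grad f(x*) = H x* + g = (0, 0).
Eigenvalues of H: 0, 5.
H has a zero eigenvalue (singular; positive semidefinite but not definite), so H is neither positive definite, negative definite, nor indefinite. The second-order test alone is inconclusive -> degen.
(Indeed, f is constant along the null direction of H through x*, so x* is not a strict local extremum.)

degen
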